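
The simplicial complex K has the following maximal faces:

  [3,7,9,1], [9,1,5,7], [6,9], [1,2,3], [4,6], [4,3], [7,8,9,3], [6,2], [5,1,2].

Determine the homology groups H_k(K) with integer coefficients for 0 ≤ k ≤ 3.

Order the vertices as 1 < 2 < 3 < 4 < 5 < 6 < 7 < 8 < 9. Listing each simplex with vertices in this order, K has dimension 3 with simplices:

  0-simplices (9): [1], [2], [3], [4], [5], [6], [7], [8], [9]
  1-simplices (19): [1,2], [1,3], [1,5], [1,7], [1,9], [2,3], [2,5], [2,6], [3,4], [3,7], [3,8], [3,9], [4,6], [5,7], [5,9], [6,9], [7,8], [7,9], [8,9]
  2-simplices (12): [1,2,3], [1,2,5], [1,3,7], [1,3,9], [1,5,7], [1,5,9], [1,7,9], [3,7,8], [3,7,9], [3,8,9], [5,7,9], [7,8,9]
  3-simplices (3): [1,3,7,9], [1,5,7,9], [3,7,8,9]

Hence C_0 ≅ Z^9, C_1 ≅ Z^19, C_2 ≅ Z^12, C_3 ≅ Z^3.

The boundary map ∂_1: C_1 → C_0 maps an edge to its endpoints' difference, ∂[p,q] = q − p.
The resulting 9×19 matrix has rank 8, and its Smith normal form has invariant factors (1,1,1,1,1,1,1,1).

∂_2: C_2 → C_1 acts by ∂[p,q,r] = [q,r] − [p,r] + [p,q]. For instance
  ∂[3,7,9] = [7,9] − [3,9] + [3,7],
  ∂[1,3,9] = [3,9] − [1,9] + [1,3].
As a 19×12 matrix over Z this has rank 9, with invariant factors (1,1,1,1,1,1,1,1,1).

The boundary map ∂_3: C_3 → C_2 sends each 3-simplex σ to the alternating sum Σ_i (−1)^i (σ with its i-th vertex removed). For instance
  ∂[1,3,7,9] = [3,7,9] − [1,7,9] + [1,3,9] − [1,3,7],
  ∂[3,7,8,9] = [7,8,9] − [3,8,9] + [3,7,9] − [3,7,8].
The 12×3 boundary matrix has rank 3 and Smith normal form diag(1,1,1).

Now H_k = ker ∂_k / im ∂_{k+1}, so:

  H_0: rank C_0 − rank ∂_1 = 9 − 8 = 1, and the invariant factors of ∂_1 are all 1, so H_0 ≅ Z.
  H_1: rank ker ∂_1 − rank ∂_2 = (19 − 8) − 9 = 2, and the invariant factors of ∂_2 are all 1, so H_1 ≅ Z^2.
  H_2: rank ker ∂_2 − rank ∂_3 = (12 − 9) − 3 = 0, and the invariant factors of ∂_3 are all 1, so H_2 ≅ 0.
  H_3: rank ker ∂_3 − rank ∂_4 = (3 − 3) − 0 = 0, and there is no ∂_4, so H_3 ≅ 0.

H_0 ≅ Z,  H_1 ≅ Z^2,  H_2 = 0,  H_3 = 0.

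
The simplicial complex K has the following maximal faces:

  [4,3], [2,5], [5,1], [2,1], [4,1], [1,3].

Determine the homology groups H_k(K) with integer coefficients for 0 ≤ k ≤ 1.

Fix the vertex order 1 < 2 < 3 < 4 < 5 and write every simplex with vertices in increasing order. Then dim K = 1 and the simplices of K are:

  0-simplices (5): [1], [2], [3], [4], [5]
  1-simplices (6): [1,2], [1,3], [1,4], [1,5], [2,5], [3,4]

so the chain groups are C_0 ≅ Z^5, C_1 ≅ Z^6.

∂_1: C_1 → C_0 is given by ∂[p,q] = [q] − [p].
As a 5×6 matrix over Z this has rank 4, with invariant factors (1,1,1,1).

Now H_k = ker ∂_k / im ∂_{k+1}, so:

  H_0: rank C_0 − rank ∂_1 = 5 − 4 = 1, and the invariant factors of ∂_1 are all 1, so H_0 ≅ Z.
  H_1: rank ker ∂_1 − rank ∂_2 = (6 − 4) − 0 = 2, and there is no ∂_2, so H_1 ≅ Z^2.

(K is a triangulation of a wedge of 2 circles.)

H_0 ≅ Z,  H_1 ≅ Z^2.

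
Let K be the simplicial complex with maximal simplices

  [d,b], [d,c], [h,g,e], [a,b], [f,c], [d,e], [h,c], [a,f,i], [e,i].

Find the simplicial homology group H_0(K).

Order the vertices as a < b < c < d < e < f < g < h < i. Listing each simplex with vertices in this order, K has dimension 2 with simplices:

  0-simplices (9): a, b, c, d, e, f, g, h, i
  1-simplices (13): ab, af, ai, bd, cd, cf, ch, de, eg, eh, ei, fi, gh
  2-simplices (2): afi, egh

Hence C_0 ≅ Z^9, C_1 ≅ Z^13, C_2 ≅ Z^2.

∂_1: C_1 → C_0 sends each edge [p,q] (with p < q) to q − p. For instance
  ∂ai = i − a.
This gives a 9×13 integer matrix of rank 8; reducing to Smith normal form yields diagonal entries (1,1,1,1,1,1,1,1).

The boundary map ∂_2: C_2 → C_1 acts by ∂[p,q,r] = [q,r] − [p,r] + [p,q]. For instance
  ∂afi = fi − ai + af,
  ∂egh = gh − eh + eg.
This gives a 13×2 integer matrix of rank 2; reducing to Smith normal form yields diagonal entries (1,1).

Reading off H_k = ker ∂_k / im ∂_{k+1}:

  H_0: rank C_0 − rank ∂_1 = 9 − 8 = 1, and the invariant factors of ∂_1 are all 1, so H_0 = Z.

H_0 ≅ Z.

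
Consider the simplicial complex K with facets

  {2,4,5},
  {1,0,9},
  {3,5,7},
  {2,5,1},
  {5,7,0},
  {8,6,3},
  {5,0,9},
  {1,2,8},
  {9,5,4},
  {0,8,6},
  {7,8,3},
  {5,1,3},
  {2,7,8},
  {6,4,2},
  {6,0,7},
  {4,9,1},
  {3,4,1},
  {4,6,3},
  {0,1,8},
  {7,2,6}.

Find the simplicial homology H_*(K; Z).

Fix the vertex order 0 < 1 < 2 < 3 < 4 < 5 < 6 < 7 < 8 < 9 and write every simplex with vertices in increasing order. Then dim K = 2 and the simplices of K are:

  0-simplices (10): [0], [1], [2], [3], [4], [5], [6], [7], [8], [9]
  1-simplices (30): (30 of them)
  2-simplices (20): (20 of them)

Hence C_0 ≅ Z^10, C_1 ≅ Z^30, C_2 ≅ Z^20.

The boundary map ∂_1: C_1 → C_0 is given by ∂[p,q] = [q] − [p]. For instance
  ∂[6,7] = [7] − [6].
As a 10×30 matrix over Z this has rank 9, with invariant factors (1,1,1,1,1,1,1,1,1).

Boundary ∂_2: C_2 → C_1 maps a triangle to the signed sum of its edges. For instance
  ∂[0,1,8] = [1,8] − [0,8] + [0,1],
  ∂[2,7,8] = [7,8] − [2,8] + [2,7].
The 30×20 boundary matrix has rank 20 and Smith normal form diag(1,1,1,1,1,1,1,1,1,1,1,1,1,1,1,1,1,1,1,2).

Computing H_k = (kernel of ∂_k) / (image of ∂_{k+1}):

  H_0: rank C_0 − rank ∂_1 = 10 − 9 = 1, and the invariant factors of ∂_1 are all 1, so H_0 ≅ Z.
  H_1: rank ker ∂_1 − rank ∂_2 = (30 − 9) − 20 = 1, and ∂_2 has invariant factor 2 > 1, so H_1 ≅ Z ⊕ Z/2.
  H_2: rank ker ∂_2 − rank ∂_3 = (20 − 20) − 0 = 0, and there is no ∂_3, so H_2 ≅ 0.

As a check, the Euler characteristic is 10 − 30 + 20 = 0, which agrees with 1 − 1 + 0 = 0.

H_0 ≅ Z,  H_1 ≅ Z ⊕ Z/2,  H_2 = 0.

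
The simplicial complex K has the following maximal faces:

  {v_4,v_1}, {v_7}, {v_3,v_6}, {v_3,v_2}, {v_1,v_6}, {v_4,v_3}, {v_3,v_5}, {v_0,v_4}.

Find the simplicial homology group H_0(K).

Fix the vertex order v_0 < v_1 < v_2 < v_3 < v_4 < v_5 < v_6 < v_7 and write every simplex with vertices in increasing order. Then dim K = 1 and the simplices of K are:

  0-simplices (8): [v_0], [v_1], [v_2], [v_3], [v_4], [v_5], [v_6], [v_7]
  1-simplices (7): [v_0,v_4], [v_1,v_4], [v_1,v_6], [v_2,v_3], [v_3,v_4], [v_3,v_5], [v_3,v_6]

so the chain groups are C_0 ≅ Z^8, C_1 ≅ Z^7.

The boundary map ∂_1: C_1 → C_0 maps an edge to its endpoints' difference, ∂[p,q] = q − p.
This gives a 8×7 integer matrix of rank 6; reducing to Smith normal form yields diagonal entries (1,1,1,1,1,1).

Now H_k = ker ∂_k / im ∂_{k+1}, so:

  H_0: rank C_0 − rank ∂_1 = 8 − 6 = 2, and the invariant factors of ∂_1 are all 1, so H_0 = Z^2.

H_0 ≅ Z^2.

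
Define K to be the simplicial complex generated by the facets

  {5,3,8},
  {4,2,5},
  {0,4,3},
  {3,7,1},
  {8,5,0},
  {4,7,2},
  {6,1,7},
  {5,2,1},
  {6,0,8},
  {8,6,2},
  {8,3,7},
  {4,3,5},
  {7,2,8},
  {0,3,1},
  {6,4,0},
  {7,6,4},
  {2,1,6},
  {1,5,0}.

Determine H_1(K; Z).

Order the vertices as 0 < 1 < 2 < 3 < 4 < 5 < 6 < 7 < 8. Listing each simplex with vertices in this order, K has dimension 2 with simplices:

  0-simplices (9): [0], [1], [2], [3], [4], [5], [6], [7], [8]
  1-simplices (27): (27 of them)
  2-simplices (18): [0,1,3], [0,1,5], [0,3,4], [0,4,6], [0,5,8], [0,6,8], [1,2,5], [1,2,6], [1,3,7], [1,6,7], [2,4,5], [2,4,7], [2,6,8], [2,7,8], [3,4,5], [3,5,8], [3,7,8], [4,6,7]

giving chain groups C_0 ≅ Z^9, C_1 ≅ Z^27, C_2 ≅ Z^18.

The boundary map ∂_1: C_1 → C_0 is given by ∂[p,q] = [q] − [p]. For instance
  ∂[3,5] = [5] − [3].
This gives a 9×27 integer matrix of rank 8; reducing to Smith normal form yields diagonal entries (1,1,1,1,1,1,1,1).

The boundary map ∂_2: C_2 → C_1 maps a triangle to the signed sum of its edges. For instance
  ∂[2,4,5] = [4,5] − [2,5] + [2,4],
  ∂[1,3,7] = [3,7] − [1,7] + [1,3].
The resulting 27×18 matrix has rank 18, and its Smith normal form has invariant factors (1,1,1,1,1,1,1,1,1,1,1,1,1,1,1,1,1,2).

Computing H_k = (kernel of ∂_k) / (image of ∂_{k+1}):

  H_1: rank ker ∂_1 − rank ∂_2 = (27 − 8) − 18 = 1, and ∂_2 has invariant factor 2 > 1, so H_1 ≅ Z ⊕ Z_2.

(K is a triangulation of the Klein bottle.)

H_1 ≅ Z ⊕ Z_2.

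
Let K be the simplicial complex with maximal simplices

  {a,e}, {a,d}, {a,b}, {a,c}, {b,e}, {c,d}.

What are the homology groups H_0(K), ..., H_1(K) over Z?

H_0 ≅ Z,  H_1 ≅ Z^2.

Fix the vertex order a < b < c < d < e and write every simplex with vertices in increasing order. Then dim K = 1 and the simplices of K are:

  0-simplices (5): a, b, c, d, e
  1-simplices (6): ab, ac, ad, ae, be, cd

giving chain groups C_0 ≅ Z^5, C_1 ≅ Z^6.

The boundary map ∂_1: C_1 → C_0 is given by ∂[p,q] = [q] − [p]. For instance
  ∂ad = d − a.
The 5×6 boundary matrix has rank 4 and Smith normal form diag(1,1,1,1).

Reading off H_k = ker ∂_k / im ∂_{k+1}:

  H_0: rank C_0 − rank ∂_1 = 5 − 4 = 1, and the invariant factors of ∂_1 are all 1, so H_0 = Z.
  H_1: rank ker ∂_1 − rank ∂_2 = (6 − 4) − 0 = 2, and there is no ∂_2, so H_1 = Z^2.

As a check, the Euler characteristic is 5 − 6 = -1, which agrees with 1 − 2 = -1.
(K is a triangulation of a wedge of 2 circles.)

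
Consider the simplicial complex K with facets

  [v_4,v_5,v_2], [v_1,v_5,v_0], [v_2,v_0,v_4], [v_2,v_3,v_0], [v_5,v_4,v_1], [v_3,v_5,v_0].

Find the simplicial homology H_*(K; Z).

H_0 ≅ Z,  H_1 ≅ Z,  H_2 = 0.

Take the total order v_0 < v_1 < v_2 < v_3 < v_4 < v_5 on the vertex set. Then K (dimension 2) consists of the simplices:

  0-simplices (6): [v_0], [v_1], [v_2], [v_3], [v_4], [v_5]
  1-simplices (12): [v_0,v_1], [v_0,v_2], [v_0,v_3], [v_0,v_4], [v_0,v_5], [v_1,v_4], [v_1,v_5], [v_2,v_3], [v_2,v_4], [v_2,v_5], [v_3,v_5], [v_4,v_5]
  2-simplices (6): [v_0,v_1,v_5], [v_0,v_2,v_3], [v_0,v_2,v_4], [v_0,v_3,v_5], [v_1,v_4,v_5], [v_2,v_4,v_5]

so the chain groups are C_0 ≅ Z^6, C_1 ≅ Z^12, C_2 ≅ Z^6.

Boundary ∂_1: C_1 → C_0 sends each edge [p,q] (with p < q) to q − p.
As a 6×12 matrix over Z this has rank 5, with invariant factors (1,1,1,1,1).

The boundary map ∂_2: C_2 → C_1 acts by ∂[p,q,r] = [q,r] − [p,r] + [p,q]. For instance
  ∂[v_0,v_1,v_5] = [v_1,v_5] − [v_0,v_5] + [v_0,v_1],
  ∂[v_0,v_2,v_3] = [v_2,v_3] − [v_0,v_3] + [v_0,v_2].
As a 12×6 matrix over Z this has rank 6, with invariant factors (1,1,1,1,1,1).

Reading off H_k = ker ∂_k / im ∂_{k+1}:

  H_0: rank C_0 − rank ∂_1 = 6 − 5 = 1, and the invariant factors of ∂_1 are all 1, so H_0 ≅ Z.
  H_1: rank ker ∂_1 − rank ∂_2 = (12 − 5) − 6 = 1, and the invariant factors of ∂_2 are all 1, so H_1 ≅ Z.
  H_2: rank ker ∂_2 − rank ∂_3 = (6 − 6) − 0 = 0, and there is no ∂_3, so H_2 ≅ 0.

(K is a triangulation of the cylinder S^1 x I.)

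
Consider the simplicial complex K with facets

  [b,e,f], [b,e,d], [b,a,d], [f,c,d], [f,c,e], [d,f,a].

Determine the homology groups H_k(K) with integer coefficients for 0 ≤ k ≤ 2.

Take the total order a < b < c < d < e < f on the vertex set. Then K (dimension 2) consists of the simplices:

  0-simplices (6): a, b, c, d, e, f
  1-simplices (12): ab, ad, af, bd, be, bf, cd, ce, cf, de, df, ef
  2-simplices (6): abd, adf, bde, bef, cdf, cef

giving chain groups C_0 ≅ Z^6, C_1 ≅ Z^12, C_2 ≅ Z^6.

∂_1: C_1 → C_0 sends each edge [p,q] (with p < q) to q − p.
The 6×12 boundary matrix has rank 5 and Smith normal form diag(1,1,1,1,1).

The boundary map ∂_2: C_2 → C_1 acts by ∂[p,q,r] = [q,r] − [p,r] + [p,q]. For instance
  ∂cef = ef − cf + ce,
  ∂bef = ef − bf + be.
The 12×6 boundary matrix has rank 6 and Smith normal form diag(1,1,1,1,1,1).

Computing H_k = (kernel of ∂_k) / (image of ∂_{k+1}):

  H_0: rank C_0 − rank ∂_1 = 6 − 5 = 1, and the invariant factors of ∂_1 are all 1, so H_0 ≅ Z.
  H_1: rank ker ∂_1 − rank ∂_2 = (12 − 5) − 6 = 1, and the invariant factors of ∂_2 are all 1, so H_1 ≅ Z.
  H_2: rank ker ∂_2 − rank ∂_3 = (6 − 6) − 0 = 0, and there is no ∂_3, so H_2 ≅ 0.

H_0 = Z,  H_1 = Z,  H_2 = 0.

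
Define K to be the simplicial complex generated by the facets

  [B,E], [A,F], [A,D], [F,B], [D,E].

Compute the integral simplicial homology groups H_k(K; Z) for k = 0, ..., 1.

We work with the vertex ordering A < B < D < E < F. The simplices of K, each written with vertices in increasing order, are:

  0-simplices (5): A, B, D, E, F
  1-simplices (5): AD, AF, BE, BF, DE

giving chain groups C_0 ≅ Z^5, C_1 ≅ Z^5.

∂_1: C_1 → C_0 is given by ∂[p,q] = [q] − [p]. For instance
  ∂DE = E − D.
The 5×5 boundary matrix has rank 4 and Smith normal form diag(1,1,1,1).

Computing H_k = (kernel of ∂_k) / (image of ∂_{k+1}):

  H_0: rank C_0 − rank ∂_1 = 5 − 4 = 1, and the invariant factors of ∂_1 are all 1, so H_0 ≅ Z.
  H_1: rank ker ∂_1 − rank ∂_2 = (5 − 4) − 0 = 1, and there is no ∂_2, so H_1 ≅ Z.

H_0 = Z,  H_1 = Z.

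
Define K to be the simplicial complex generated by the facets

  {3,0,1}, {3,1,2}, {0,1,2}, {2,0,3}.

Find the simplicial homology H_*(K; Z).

Fix the vertex order 0 < 1 < 2 < 3 and write every simplex with vertices in increasing order. Then dim K = 2 and the simplices of K are:

  0-simplices (4): [0], [1], [2], [3]
  1-simplices (6): [0,1], [0,2], [0,3], [1,2], [1,3], [2,3]
  2-simplices (4): [0,1,2], [0,1,3], [0,2,3], [1,2,3]

so the chain groups are C_0 ≅ Z^4, C_1 ≅ Z^6, C_2 ≅ Z^4.

Boundary ∂_1: C_1 → C_0 maps an edge to its endpoints' difference, ∂[p,q] = q − p. For instance
  ∂[0,1] = [1] − [0].
As a 4×6 matrix over Z this has rank 3, with invariant factors (1,1,1).

Boundary ∂_2: C_2 → C_1 sends each 2-simplex [p,q,r] to [q,r] − [p,r] + [p,q]. For instance
  ∂[0,2,3] = [2,3] − [0,3] + [0,2],
  ∂[0,1,2] = [1,2] − [0,2] + [0,1].
As a 6×4 matrix over Z this has rank 3, with invariant factors (1,1,1).

From H_k ≅ ker(∂_k) / im(∂_{k+1}) we obtain:

  H_0: rank C_0 − rank ∂_1 = 4 − 3 = 1, and the invariant factors of ∂_1 are all 1, so H_0 ≅ Z.
  H_1: rank ker ∂_1 − rank ∂_2 = (6 − 3) − 3 = 0, and the invariant factors of ∂_2 are all 1, so H_1 ≅ 0.
  H_2: rank ker ∂_2 − rank ∂_3 = (4 − 3) − 0 = 1, and there is no ∂_3, so H_2 ≅ Z.

As a check, the Euler characteristic is 4 − 6 + 4 = 2, which agrees with 1 − 0 + 1 = 2.

H_0 ≅ Z,  H_1 = 0,  H_2 ≅ Z.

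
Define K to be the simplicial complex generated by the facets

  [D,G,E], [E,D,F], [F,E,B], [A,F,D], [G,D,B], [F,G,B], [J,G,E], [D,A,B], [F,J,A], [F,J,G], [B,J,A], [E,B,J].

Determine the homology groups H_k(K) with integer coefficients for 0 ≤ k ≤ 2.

K has 7 vertices, 18 edges, 12 triangles.
rank ∂_0 = 0, rank ∂_1 = 6 ⇒ b_0 = 7 − 0 − 6 = 1; all invariant factors of ∂_1 are 1 so no torsion. So H_0 ≅ Z.
rank ∂_1 = 6, rank ∂_2 = 12 ⇒ b_1 = 18 − 6 − 12 = 0; ∂_2 has invariant factor(s) [2] giving torsion. So H_1 ≅ Z/2.
rank ∂_2 = 12, rank ∂_3 = 0 ⇒ b_2 = 12 − 12 − 0 = 0. So H_2 ≅ 0.

H_0 ≅ Z,  H_1 ≅ Z/2,  H_2 = 0.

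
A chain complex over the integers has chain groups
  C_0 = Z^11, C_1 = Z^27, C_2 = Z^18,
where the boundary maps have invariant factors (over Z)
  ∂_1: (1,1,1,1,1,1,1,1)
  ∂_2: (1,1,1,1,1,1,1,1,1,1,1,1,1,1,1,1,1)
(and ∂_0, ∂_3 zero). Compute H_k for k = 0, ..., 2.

H_0 ≅ Z^3,  H_1 ≅ Z^2,  H_2 ≅ Z.

H_0: b_0 = 11 − 0 − 8 = 3; torsion from ∂_1 factors > 1: none. So H_0 ≅ Z^3.
H_1: b_1 = 27 − 8 − 17 = 2; torsion from ∂_2 factors > 1: none. So H_1 ≅ Z^2.
H_2: b_2 = 18 − 17 − 0 = 1; torsion from ∂_3 factors > 1: none. So H_2 ≅ Z.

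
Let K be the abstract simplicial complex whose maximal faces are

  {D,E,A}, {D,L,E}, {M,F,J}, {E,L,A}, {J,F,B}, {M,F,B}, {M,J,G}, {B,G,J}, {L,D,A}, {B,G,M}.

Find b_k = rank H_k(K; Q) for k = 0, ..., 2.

b_0 = 2, b_1 = 0, b_2 = 2.

Take the total order A < B < D < E < F < G < J < L < M on the vertex set. Then K (dimension 2) consists of the simplices:

  0-simplices (9): A, B, D, E, F, G, J, L, M
  1-simplices (15): AD, AE, AL, BF, BG, BJ, BM, DE, DL, EL, FJ, FM, GJ, GM, JM
  2-simplices (10): ADE, ADL, AEL, BFJ, BFM, BGJ, BGM, DEL, FJM, GJM

so the chain groups are C_0 ≅ Z^9, C_1 ≅ Z^15, C_2 ≅ Z^10.

Boundary ∂_1: C_1 → C_0 maps an edge to its endpoints' difference, ∂[p,q] = q − p.
The 9×15 boundary matrix has rank 7 and Smith normal form diag(1,1,1,1,1,1,1).

The boundary map ∂_2: C_2 → C_1 acts by ∂[p,q,r] = [q,r] − [p,r] + [p,q]. For instance
  ∂AEL = EL − AL + AE,
  ∂DEL = EL − DL + DE.
The resulting 15×10 matrix has rank 8, and its Smith normal form has invariant factors (1,1,1,1,1,1,1,1).

Reading off H_k = ker ∂_k / im ∂_{k+1}:

  H_0: rank C_0 − rank ∂_1 = 9 − 7 = 2, and the invariant factors of ∂_1 are all 1, so H_0 = Z^2.
  H_1: rank ker ∂_1 − rank ∂_2 = (15 − 7) − 8 = 0, and the invariant factors of ∂_2 are all 1, so H_1 = 0.
  H_2: rank ker ∂_2 − rank ∂_3 = (10 − 8) − 0 = 2, and there is no ∂_3, so H_2 = Z^2.

Hence the Betti numbers are b_0 = 2, b_1 = 0, b_2 = 2.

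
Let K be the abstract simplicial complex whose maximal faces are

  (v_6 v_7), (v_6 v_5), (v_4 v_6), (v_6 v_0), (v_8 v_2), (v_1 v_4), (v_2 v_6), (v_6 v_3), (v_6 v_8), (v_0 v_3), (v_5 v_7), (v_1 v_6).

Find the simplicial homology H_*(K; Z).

Fix the vertex order v_0 < v_1 < v_2 < v_3 < v_4 < v_5 < v_6 < v_7 < v_8 and write every simplex with vertices in increasing order. Then dim K = 1 and the simplices of K are:

  0-simplices (9): [v_0], [v_1], [v_2], [v_3], [v_4], [v_5], [v_6], [v_7], [v_8]
  1-simplices (12): [v_0,v_3], [v_0,v_6], [v_1,v_4], [v_1,v_6], [v_2,v_6], [v_2,v_8], [v_3,v_6], [v_4,v_6], [v_5,v_6], [v_5,v_7], [v_6,v_7], [v_6,v_8]

Hence C_0 ≅ Z^9, C_1 ≅ Z^12.

∂_1: C_1 → C_0 sends each edge [p,q] (with p < q) to q − p.
This gives a 9×12 integer matrix of rank 8; reducing to Smith normal form yields diagonal entries (1,1,1,1,1,1,1,1).

Computing H_k = (kernel of ∂_k) / (image of ∂_{k+1}):

  H_0: rank C_0 − rank ∂_1 = 9 − 8 = 1, and the invariant factors of ∂_1 are all 1, so H_0 = Z.
  H_1: rank ker ∂_1 − rank ∂_2 = (12 − 8) − 0 = 4, and there is no ∂_2, so H_1 = Z^4.

H_0 = Z,  H_1 = Z^4.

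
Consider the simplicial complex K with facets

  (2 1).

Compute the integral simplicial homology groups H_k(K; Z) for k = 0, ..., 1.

H_0 = Z,  H_1 = 0.

We work with the vertex ordering 1 < 2. The simplices of K, each written with vertices in increasing order, are:

  0-simplices (2): [1], [2]
  1-simplices (1): [1,2]

so the chain groups are C_0 ≅ Z^2, C_1 ≅ Z^1.

The boundary map ∂_1: C_1 → C_0 sends each edge [p,q] (with p < q) to q − p. For instance
  ∂[1,2] = [2] − [1].
The resulting 2×1 matrix has rank 1, and its Smith normal form has invariant factors (1).

Now H_k = ker ∂_k / im ∂_{k+1}, so:

  H_0: rank C_0 − rank ∂_1 = 2 − 1 = 1, and the invariant factors of ∂_1 are all 1, so H_0 ≅ Z.
  H_1: rank ker ∂_1 − rank ∂_2 = (1 − 1) − 0 = 0, and there is no ∂_2, so H_1 ≅ 0.

As a check, the Euler characteristic is 2 − 1 = 1, which agrees with 1 − 0 = 1.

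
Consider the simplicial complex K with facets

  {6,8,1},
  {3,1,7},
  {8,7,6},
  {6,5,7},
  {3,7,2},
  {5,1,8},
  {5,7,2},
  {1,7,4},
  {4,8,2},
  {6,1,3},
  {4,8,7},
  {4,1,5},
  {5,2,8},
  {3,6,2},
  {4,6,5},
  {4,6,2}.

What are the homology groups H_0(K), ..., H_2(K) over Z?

Fix the vertex order 1 < 2 < 3 < 4 < 5 < 6 < 7 < 8 and write every simplex with vertices in increasing order. Then dim K = 2 and the simplices of K are:

  0-simplices (8): [1], [2], [3], [4], [5], [6], [7], [8]
  1-simplices (24): (24 of them)
  2-simplices (16): [1,3,6], [1,3,7], [1,4,5], [1,4,7], [1,5,8], [1,6,8], [2,3,6], [2,3,7], [2,4,6], [2,4,8], [2,5,7], [2,5,8], [4,5,6], [4,7,8], [5,6,7], [6,7,8]

so the chain groups are C_0 ≅ Z^8, C_1 ≅ Z^24, C_2 ≅ Z^16.

Boundary ∂_1: C_1 → C_0 is given by ∂[p,q] = [q] − [p]. For instance
  ∂[6,8] = [8] − [6].
The 8×24 boundary matrix has rank 7 and Smith normal form diag(1,1,1,1,1,1,1).

The boundary map ∂_2: C_2 → C_1 sends each 2-simplex [p,q,r] to [q,r] − [p,r] + [p,q]. For instance
  ∂[1,6,8] = [6,8] − [1,8] + [1,6],
  ∂[5,6,7] = [6,7] − [5,7] + [5,6].
The 24×16 boundary matrix has rank 15 and Smith normal form diag(1,1,1,1,1,1,1,1,1,1,1,1,1,1,1).

Computing H_k = (kernel of ∂_k) / (image of ∂_{k+1}):

  H_0: rank C_0 − rank ∂_1 = 8 − 7 = 1, and the invariant factors of ∂_1 are all 1, so H_0 = Z.
  H_1: rank ker ∂_1 − rank ∂_2 = (24 − 7) − 15 = 2, and the invariant factors of ∂_2 are all 1, so H_1 = Z^2.
  H_2: rank ker ∂_2 − rank ∂_3 = (16 − 15) − 0 = 1, and there is no ∂_3, so H_2 = Z.

As a check, the Euler characteristic is 8 − 24 + 16 = 0, which agrees with 1 − 2 + 1 = 0.
(K is a triangulation of the torus T^2.)

H_0 = Z,  H_1 = Z^2,  H_2 = Z.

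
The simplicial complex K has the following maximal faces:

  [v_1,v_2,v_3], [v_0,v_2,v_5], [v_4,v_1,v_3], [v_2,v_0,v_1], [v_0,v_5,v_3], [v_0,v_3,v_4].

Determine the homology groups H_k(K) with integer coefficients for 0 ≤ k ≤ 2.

Take the total order v_0 < v_1 < v_2 < v_3 < v_4 < v_5 on the vertex set. Then K (dimension 2) consists of the simplices:

  0-simplices (6): [v_0], [v_1], [v_2], [v_3], [v_4], [v_5]
  1-simplices (12): [v_0,v_1], [v_0,v_2], [v_0,v_3], [v_0,v_4], [v_0,v_5], [v_1,v_2], [v_1,v_3], [v_1,v_4], [v_2,v_3], [v_2,v_5], [v_3,v_4], [v_3,v_5]
  2-simplices (6): [v_0,v_1,v_2], [v_0,v_2,v_5], [v_0,v_3,v_4], [v_0,v_3,v_5], [v_1,v_2,v_3], [v_1,v_3,v_4]

giving chain groups C_0 ≅ Z^6, C_1 ≅ Z^12, C_2 ≅ Z^6.

Boundary ∂_1: C_1 → C_0 sends each edge [p,q] (with p < q) to q − p. For instance
  ∂[v_2,v_3] = [v_3] − [v_2].
The resulting 6×12 matrix has rank 5, and its Smith normal form has invariant factors (1,1,1,1,1).

Boundary ∂_2: C_2 → C_1 maps a triangle to the signed sum of its edges. For instance
  ∂[v_0,v_3,v_5] = [v_3,v_5] − [v_0,v_5] + [v_0,v_3],
  ∂[v_0,v_2,v_5] = [v_2,v_5] − [v_0,v_5] + [v_0,v_2].
The resulting 12×6 matrix has rank 6, and its Smith normal form has invariant factors (1,1,1,1,1,1).

Now H_k = ker ∂_k / im ∂_{k+1}, so:

  H_0: rank C_0 − rank ∂_1 = 6 − 5 = 1, and the invariant factors of ∂_1 are all 1, so H_0 = Z.
  H_1: rank ker ∂_1 − rank ∂_2 = (12 − 5) − 6 = 1, and the invariant factors of ∂_2 are all 1, so H_1 = Z.
  H_2: rank ker ∂_2 − rank ∂_3 = (6 − 6) − 0 = 0, and there is no ∂_3, so H_2 = 0.

As a check, the Euler characteristic is 6 − 12 + 6 = 0, which agrees with 1 − 1 + 0 = 0.
(K is a triangulation of the cylinder S^1 x I.)

H_0 = Z,  H_1 = Z,  H_2 = 0.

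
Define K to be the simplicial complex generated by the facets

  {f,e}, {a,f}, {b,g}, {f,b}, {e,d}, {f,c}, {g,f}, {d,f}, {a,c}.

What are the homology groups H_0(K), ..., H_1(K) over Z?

H_0 ≅ Z,  H_1 ≅ Z^3.

We work with the vertex ordering a < b < c < d < e < f < g. The simplices of K, each written with vertices in increasing order, are:

  0-simplices (7): a, b, c, d, e, f, g
  1-simplices (9): ac, af, bf, bg, cf, de, df, ef, fg

so the chain groups are C_0 ≅ Z^7, C_1 ≅ Z^9.

Boundary ∂_1: C_1 → C_0 sends each edge [p,q] (with p < q) to q − p. For instance
  ∂af = f − a.
The resulting 7×9 matrix has rank 6, and its Smith normal form has invariant factors (1,1,1,1,1,1).

From H_k ≅ ker(∂_k) / im(∂_{k+1}) we obtain:

  H_0: rank C_0 − rank ∂_1 = 7 − 6 = 1, and the invariant factors of ∂_1 are all 1, so H_0 ≅ Z.
  H_1: rank ker ∂_1 − rank ∂_2 = (9 − 6) − 0 = 3, and there is no ∂_2, so H_1 ≅ Z^3.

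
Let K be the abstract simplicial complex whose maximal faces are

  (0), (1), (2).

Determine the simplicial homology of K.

H_0 = Z^3.

Take the total order 0 < 1 < 2 on the vertex set. Then K (dimension 0) consists of the simplices:

  0-simplices (3): [0], [1], [2]

Hence C_0 ≅ Z^3.

From H_k ≅ ker(∂_k) / im(∂_{k+1}) we obtain:

  H_0: rank C_0 − rank ∂_1 = 3 − 0 = 3, and there is no ∂_1, so H_0 ≅ Z^3.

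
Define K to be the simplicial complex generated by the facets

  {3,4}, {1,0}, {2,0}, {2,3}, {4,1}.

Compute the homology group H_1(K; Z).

H_1 ≅ Z.

K has 5 vertices, 5 edges.
rank ∂_1 = 4, rank ∂_2 = 0 ⇒ b_1 = 5 − 4 − 0 = 1. So H_1 ≅ Z.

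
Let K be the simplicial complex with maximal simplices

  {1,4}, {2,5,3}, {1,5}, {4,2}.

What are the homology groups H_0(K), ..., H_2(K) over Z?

K has 5 vertices, 6 edges, 1 triangle.
rank ∂_0 = 0, rank ∂_1 = 4 ⇒ b_0 = 5 − 0 − 4 = 1; all invariant factors of ∂_1 are 1 so no torsion. So H_0 = Z.
rank ∂_1 = 4, rank ∂_2 = 1 ⇒ b_1 = 6 − 4 − 1 = 1; all invariant factors of ∂_2 are 1 so no torsion. So H_1 = Z.
rank ∂_2 = 1, rank ∂_3 = 0 ⇒ b_2 = 1 − 1 − 0 = 0. So H_2 = 0.

H_0 ≅ Z,  H_1 ≅ Z,  H_2 = 0.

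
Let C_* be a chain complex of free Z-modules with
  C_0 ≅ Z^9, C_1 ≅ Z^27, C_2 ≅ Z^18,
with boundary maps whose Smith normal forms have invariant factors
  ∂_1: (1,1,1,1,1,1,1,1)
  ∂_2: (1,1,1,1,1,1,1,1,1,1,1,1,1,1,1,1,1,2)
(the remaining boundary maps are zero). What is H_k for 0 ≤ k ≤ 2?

H_0 = Z,  H_1 = Z ⊕ Z/2,  H_2 = 0.

H_0: b_0 = 9 − 0 − 8 = 1; torsion from ∂_1 factors > 1: none. So H_0 = Z.
H_1: b_1 = 27 − 8 − 18 = 1; torsion from ∂_2 factors > 1: [2]. So H_1 = Z ⊕ Z/2.
H_2: b_2 = 18 − 18 − 0 = 0; torsion from ∂_3 factors > 1: none. So H_2 = 0.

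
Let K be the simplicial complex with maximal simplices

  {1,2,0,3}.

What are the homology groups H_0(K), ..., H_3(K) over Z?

We work with the vertex ordering 0 < 1 < 2 < 3. The simplices of K, each written with vertices in increasing order, are:

  0-simplices (4): [0], [1], [2], [3]
  1-simplices (6): [0,1], [0,2], [0,3], [1,2], [1,3], [2,3]
  2-simplices (4): [0,1,2], [0,1,3], [0,2,3], [1,2,3]
  3-simplices (1): [0,1,2,3]

giving chain groups C_0 ≅ Z^4, C_1 ≅ Z^6, C_2 ≅ Z^4, C_3 ≅ Z^1.

Boundary ∂_1: C_1 → C_0 sends each edge [p,q] (with p < q) to q − p.
As a 4×6 matrix over Z this has rank 3, with invariant factors (1,1,1).

∂_2: C_2 → C_1 maps a triangle to the signed sum of its edges. For instance
  ∂[1,2,3] = [2,3] − [1,3] + [1,2],
  ∂[0,2,3] = [2,3] − [0,3] + [0,2].
The resulting 6×4 matrix has rank 3, and its Smith normal form has invariant factors (1,1,1).

Boundary ∂_3: C_3 → C_2 sends each 3-simplex σ to the alternating sum Σ_i (−1)^i (σ with its i-th vertex removed). For instance
  ∂[0,1,2,3] = [1,2,3] − [0,2,3] + [0,1,3] − [0,1,2].
As a 4×1 matrix over Z this has rank 1, with invariant factors (1).

Computing H_k = (kernel of ∂_k) / (image of ∂_{k+1}):

  H_0: rank C_0 − rank ∂_1 = 4 − 3 = 1, and the invariant factors of ∂_1 are all 1, so H_0 ≅ Z.
  H_1: rank ker ∂_1 − rank ∂_2 = (6 − 3) − 3 = 0, and the invariant factors of ∂_2 are all 1, so H_1 ≅ 0.
  H_2: rank ker ∂_2 − rank ∂_3 = (4 − 3) − 1 = 0, and the invariant factors of ∂_3 are all 1, so H_2 ≅ 0.
  H_3: rank ker ∂_3 − rank ∂_4 = (1 − 1) − 0 = 0, and there is no ∂_4, so H_3 ≅ 0.

H_0 = Z,  H_1 = 0,  H_2 = 0,  H_3 = 0.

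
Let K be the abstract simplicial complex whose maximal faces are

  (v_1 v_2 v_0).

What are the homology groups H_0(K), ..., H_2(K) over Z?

Fix the vertex order v_0 < v_1 < v_2 and write every simplex with vertices in increasing order. Then dim K = 2 and the simplices of K are:

  0-simplices (3): [v_0], [v_1], [v_2]
  1-simplices (3): [v_0,v_1], [v_0,v_2], [v_1,v_2]
  2-simplices (1): [v_0,v_1,v_2]

giving chain groups C_0 ≅ Z^3, C_1 ≅ Z^3, C_2 ≅ Z^1.

Boundary ∂_1: C_1 → C_0 sends each edge [p,q] (with p < q) to q − p. For instance
  ∂[v_0,v_1] = [v_1] − [v_0].
The 3×3 boundary matrix has rank 2 and Smith normal form diag(1,1).

The boundary map ∂_2: C_2 → C_1 maps a triangle to the signed sum of its edges. For instance
  ∂[v_0,v_1,v_2] = [v_1,v_2] − [v_0,v_2] + [v_0,v_1].
As a 3×1 matrix over Z this has rank 1, with invariant factors (1).

Computing H_k = (kernel of ∂_k) / (image of ∂_{k+1}):

  H_0: rank C_0 − rank ∂_1 = 3 − 2 = 1, and the invariant factors of ∂_1 are all 1, so H_0 ≅ Z.
  H_1: rank ker ∂_1 − rank ∂_2 = (3 − 2) − 1 = 0, and the invariant factors of ∂_2 are all 1, so H_1 ≅ 0.
  H_2: rank ker ∂_2 − rank ∂_3 = (1 − 1) − 0 = 0, and there is no ∂_3, so H_2 ≅ 0.

As a check, the Euler characteristic is 3 − 3 + 1 = 1, which agrees with 1 − 0 + 0 = 1.

H_0 = Z,  H_1 = 0,  H_2 = 0.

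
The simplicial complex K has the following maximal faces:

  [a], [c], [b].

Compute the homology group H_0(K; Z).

Fix the vertex order a < b < c and write every simplex with vertices in increasing order. Then dim K = 0 and the simplices of K are:

  0-simplices (3): a, b, c

Hence C_0 ≅ Z^3.

From H_k ≅ ker(∂_k) / im(∂_{k+1}) we obtain:

  H_0: rank C_0 − rank ∂_1 = 3 − 0 = 3, and there is no ∂_1, so H_0 = Z^3.

(K is a triangulation of a set of 3 points.)

H_0 ≅ Z^3.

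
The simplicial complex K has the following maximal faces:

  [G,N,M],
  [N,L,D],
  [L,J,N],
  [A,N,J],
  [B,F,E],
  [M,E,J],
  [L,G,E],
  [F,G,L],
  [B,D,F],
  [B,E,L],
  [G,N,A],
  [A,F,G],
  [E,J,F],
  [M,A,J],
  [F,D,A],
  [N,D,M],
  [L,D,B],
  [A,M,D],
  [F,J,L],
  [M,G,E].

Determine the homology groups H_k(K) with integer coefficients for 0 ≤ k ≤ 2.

Order the vertices as A < B < D < E < F < G < J < L < M < N. Listing each simplex with vertices in this order, K has dimension 2 with simplices:

  0-simplices (10): A, B, D, E, F, G, J, L, M, N
  1-simplices (30): AD, AF, AG, AJ, AM, AN, BD, BE, BF, BL, DF, DL, DM, DN, EF, EG, EJ, EL, EM, FG, FJ, FL, GL, GM, GN, JL, JM, JN, LN, MN
  2-simplices (20): ADF, ADM, AFG, AGN, AJM, AJN, BDF, BDL, BEF, BEL, DLN, DMN, EFJ, EGL, EGM, EJM, FGL, FJL, GMN, JLN

giving chain groups C_0 ≅ Z^10, C_1 ≅ Z^30, C_2 ≅ Z^20.

The boundary map ∂_1: C_1 → C_0 is given by ∂[p,q] = [q] − [p].
The resulting 10×30 matrix has rank 9, and its Smith normal form has invariant factors (1,1,1,1,1,1,1,1,1).

Boundary ∂_2: C_2 → C_1 sends each 2-simplex [p,q,r] to [q,r] − [p,r] + [p,q]. For instance
  ∂EJM = JM − EM + EJ,
  ∂ADF = DF − AF + AD.
The 30×20 boundary matrix has rank 20 and Smith normal form diag(1,1,1,1,1,1,1,1,1,1,1,1,1,1,1,1,1,1,1,2).

From H_k ≅ ker(∂_k) / im(∂_{k+1}) we obtain:

  H_0: rank C_0 − rank ∂_1 = 10 − 9 = 1, and the invariant factors of ∂_1 are all 1, so H_0 = Z.
  H_1: rank ker ∂_1 − rank ∂_2 = (30 − 9) − 20 = 1, and ∂_2 has invariant factor 2 > 1, so H_1 = Z ⊕ Z/2.
  H_2: rank ker ∂_2 − rank ∂_3 = (20 − 20) − 0 = 0, and there is no ∂_3, so H_2 = 0.

H_0 ≅ Z,  H_1 ≅ Z ⊕ Z/2,  H_2 = 0.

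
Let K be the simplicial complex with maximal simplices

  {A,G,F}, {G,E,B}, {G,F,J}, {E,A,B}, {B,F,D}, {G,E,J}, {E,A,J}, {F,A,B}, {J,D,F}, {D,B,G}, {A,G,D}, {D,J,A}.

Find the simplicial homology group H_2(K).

K has 7 vertices, 18 edges, 12 triangles.
rank ∂_2 = 12, rank ∂_3 = 0 ⇒ b_2 = 12 − 12 − 0 = 0. So H_2 = 0.

H_2 = 0.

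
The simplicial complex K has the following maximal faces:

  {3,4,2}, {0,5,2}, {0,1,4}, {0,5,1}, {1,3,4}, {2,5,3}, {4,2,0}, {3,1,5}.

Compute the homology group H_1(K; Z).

K has 6 vertices, 12 edges, 8 triangles.
rank ∂_1 = 5, rank ∂_2 = 7 ⇒ b_1 = 12 − 5 − 7 = 0; all invariant factors of ∂_2 are 1 so no torsion. So H_1 ≅ 0.

H_1 ≅ 0.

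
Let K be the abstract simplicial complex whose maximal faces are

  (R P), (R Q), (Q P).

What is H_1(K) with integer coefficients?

Fix the vertex order P < Q < R and write every simplex with vertices in increasing order. Then dim K = 1 and the simplices of K are:

  0-simplices (3): P, Q, R
  1-simplices (3): PQ, PR, QR

Hence C_0 ≅ Z^3, C_1 ≅ Z^3.

Boundary ∂_1: C_1 → C_0 maps an edge to its endpoints' difference, ∂[p,q] = q − p.
As a 3×3 matrix over Z this has rank 2, with invariant factors (1,1).

From H_k ≅ ker(∂_k) / im(∂_{k+1}) we obtain:

  H_1: rank ker ∂_1 − rank ∂_2 = (3 − 2) − 0 = 1, and there is no ∂_2, so H_1 ≅ Z.

(K is a triangulation of the circle S^1.)

H_1 ≅ Z.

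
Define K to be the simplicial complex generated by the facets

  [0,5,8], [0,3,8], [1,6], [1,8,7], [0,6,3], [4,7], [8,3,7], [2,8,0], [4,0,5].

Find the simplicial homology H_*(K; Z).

Fix the vertex order 0 < 1 < 2 < 3 < 4 < 5 < 6 < 7 < 8 and write every simplex with vertices in increasing order. Then dim K = 2 and the simplices of K are:

  0-simplices (9): [0], [1], [2], [3], [4], [5], [6], [7], [8]
  1-simplices (17): [0,2], [0,3], [0,4], [0,5], [0,6], [0,8], [1,6], [1,7], [1,8], [2,8], [3,6], [3,7], [3,8], [4,5], [4,7], [5,8], [7,8]
  2-simplices (7): [0,2,8], [0,3,6], [0,3,8], [0,4,5], [0,5,8], [1,7,8], [3,7,8]

so the chain groups are C_0 ≅ Z^9, C_1 ≅ Z^17, C_2 ≅ Z^7.

The boundary map ∂_1: C_1 → C_0 maps an edge to its endpoints' difference, ∂[p,q] = q − p.
This gives a 9×17 integer matrix of rank 8; reducing to Smith normal form yields diagonal entries (1,1,1,1,1,1,1,1).

∂_2: C_2 → C_1 sends each 2-simplex [p,q,r] to [q,r] − [p,r] + [p,q]. For instance
  ∂[0,3,8] = [3,8] − [0,8] + [0,3],
  ∂[3,7,8] = [7,8] − [3,8] + [3,7].
As a 17×7 matrix over Z this has rank 7, with invariant factors (1,1,1,1,1,1,1).

Computing H_k = (kernel of ∂_k) / (image of ∂_{k+1}):

  H_0: rank C_0 − rank ∂_1 = 9 − 8 = 1, and the invariant factors of ∂_1 are all 1, so H_0 = Z.
  H_1: rank ker ∂_1 − rank ∂_2 = (17 − 8) − 7 = 2, and the invariant factors of ∂_2 are all 1, so H_1 = Z^2.
  H_2: rank ker ∂_2 − rank ∂_3 = (7 − 7) − 0 = 0, and there is no ∂_3, so H_2 = 0.

H_0 ≅ Z,  H_1 ≅ Z^2,  H_2 = 0.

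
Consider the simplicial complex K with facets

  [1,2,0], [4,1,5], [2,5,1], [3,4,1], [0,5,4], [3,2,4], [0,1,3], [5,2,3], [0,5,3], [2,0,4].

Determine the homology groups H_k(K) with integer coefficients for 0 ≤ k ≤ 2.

Fix the vertex order 0 < 1 < 2 < 3 < 4 < 5 and write every simplex with vertices in increasing order. Then dim K = 2 and the simplices of K are:

  0-simplices (6): [0], [1], [2], [3], [4], [5]
  1-simplices (15): [0,1], [0,2], [0,3], [0,4], [0,5], [1,2], [1,3], [1,4], [1,5], [2,3], [2,4], [2,5], [3,4], [3,5], [4,5]
  2-simplices (10): [0,1,2], [0,1,3], [0,2,4], [0,3,5], [0,4,5], [1,2,5], [1,3,4], [1,4,5], [2,3,4], [2,3,5]

so the chain groups are C_0 ≅ Z^6, C_1 ≅ Z^15, C_2 ≅ Z^10.

Boundary ∂_1: C_1 → C_0 maps an edge to its endpoints' difference, ∂[p,q] = q − p. For instance
  ∂[2,5] = [5] − [2].
The 6×15 boundary matrix has rank 5 and Smith normal form diag(1,1,1,1,1).

∂_2: C_2 → C_1 acts by ∂[p,q,r] = [q,r] − [p,r] + [p,q]. For instance
  ∂[0,1,2] = [1,2] − [0,2] + [0,1],
  ∂[2,3,5] = [3,5] − [2,5] + [2,3].
The resulting 15×10 matrix has rank 10, and its Smith normal form has invariant factors (1,1,1,1,1,1,1,1,1,2).

From H_k ≅ ker(∂_k) / im(∂_{k+1}) we obtain:

  H_0: rank C_0 − rank ∂_1 = 6 − 5 = 1, and the invariant factors of ∂_1 are all 1, so H_0 = Z.
  H_1: rank ker ∂_1 − rank ∂_2 = (15 − 5) − 10 = 0, and ∂_2 has invariant factor 2 > 1, so H_1 = Z/2.
  H_2: rank ker ∂_2 − rank ∂_3 = (10 − 10) − 0 = 0, and there is no ∂_3, so H_2 = 0.

As a check, the Euler characteristic is 6 − 15 + 10 = 1, which agrees with 1 − 0 + 0 = 1.

H_0 ≅ Z,  H_1 ≅ Z/2,  H_2 = 0.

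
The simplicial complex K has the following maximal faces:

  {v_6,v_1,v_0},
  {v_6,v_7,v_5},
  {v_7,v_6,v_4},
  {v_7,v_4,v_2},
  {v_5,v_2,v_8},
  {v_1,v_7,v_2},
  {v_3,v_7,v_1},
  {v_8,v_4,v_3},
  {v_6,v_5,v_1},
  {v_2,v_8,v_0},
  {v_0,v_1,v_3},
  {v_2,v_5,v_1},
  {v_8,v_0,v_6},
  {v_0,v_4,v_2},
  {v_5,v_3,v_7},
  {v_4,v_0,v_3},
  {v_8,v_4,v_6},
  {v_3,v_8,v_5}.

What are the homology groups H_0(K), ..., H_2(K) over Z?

Fix the vertex order v_0 < v_1 < v_2 < v_3 < v_4 < v_5 < v_6 < v_7 < v_8 and write every simplex with vertices in increasing order. Then dim K = 2 and the simplices of K are:

  0-simplices (9): [v_0], [v_1], [v_2], [v_3], [v_4], [v_5], [v_6], [v_7], [v_8]
  1-simplices (27): (27 of them)
  2-simplices (18): (18 of them)

giving chain groups C_0 ≅ Z^9, C_1 ≅ Z^27, C_2 ≅ Z^18.

The boundary map ∂_1: C_1 → C_0 maps an edge to its endpoints' difference, ∂[p,q] = q − p. For instance
  ∂[v_3,v_5] = [v_5] − [v_3].
The 9×27 boundary matrix has rank 8 and Smith normal form diag(1,1,1,1,1,1,1,1).

The boundary map ∂_2: C_2 → C_1 maps a triangle to the signed sum of its edges. For instance
  ∂[v_2,v_5,v_8] = [v_5,v_8] − [v_2,v_8] + [v_2,v_5],
  ∂[v_4,v_6,v_7] = [v_6,v_7] − [v_4,v_7] + [v_4,v_6].
The 27×18 boundary matrix has rank 18 and Smith normal form diag(1,1,1,1,1,1,1,1,1,1,1,1,1,1,1,1,1,2).

Computing H_k = (kernel of ∂_k) / (image of ∂_{k+1}):

  H_0: rank C_0 − rank ∂_1 = 9 − 8 = 1, and the invariant factors of ∂_1 are all 1, so H_0 ≅ Z.
  H_1: rank ker ∂_1 − rank ∂_2 = (27 − 8) − 18 = 1, and ∂_2 has invariant factor 2 > 1, so H_1 ≅ Z ⊕ Z/2Z.
  H_2: rank ker ∂_2 − rank ∂_3 = (18 − 18) − 0 = 0, and there is no ∂_3, so H_2 ≅ 0.

(K is a triangulation of the Klein bottle.)

H_0 = Z,  H_1 = Z ⊕ Z/2Z,  H_2 = 0.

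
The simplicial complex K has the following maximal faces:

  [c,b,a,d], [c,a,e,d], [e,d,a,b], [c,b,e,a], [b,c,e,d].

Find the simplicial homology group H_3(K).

H_3 ≅ Z.

Take the total order a < b < c < d < e on the vertex set. Then K (dimension 3) consists of the simplices:

  0-simplices (5): a, b, c, d, e
  1-simplices (10): ab, ac, ad, ae, bc, bd, be, cd, ce, de
  2-simplices (10): abc, abd, abe, acd, ace, ade, bcd, bce, bde, cde
  3-simplices (5): abcd, abce, abde, acde, bcde

so the chain groups are C_0 ≅ Z^5, C_1 ≅ Z^10, C_2 ≅ Z^10, C_3 ≅ Z^5.

Boundary ∂_1: C_1 → C_0 is given by ∂[p,q] = [q] − [p]. For instance
  ∂ae = e − a.
The 5×10 boundary matrix has rank 4 and Smith normal form diag(1,1,1,1).

The boundary map ∂_2: C_2 → C_1 maps a triangle to the signed sum of its edges. For instance
  ∂abd = bd − ad + ab,
  ∂bce = ce − be + bc.
This gives a 10×10 integer matrix of rank 6; reducing to Smith normal form yields diagonal entries (1,1,1,1,1,1).

The boundary map ∂_3: C_3 → C_2 sends each 3-simplex σ to the alternating sum Σ_i (−1)^i (σ with its i-th vertex removed). For instance
  ∂abde = bde − ade + abe − abd,
  ∂abcd = bcd − acd + abd − abc.
This gives a 10×5 integer matrix of rank 4; reducing to Smith normal form yields diagonal entries (1,1,1,1).

Reading off H_k = ker ∂_k / im ∂_{k+1}:

  H_3: rank ker ∂_3 − rank ∂_4 = (5 − 4) − 0 = 1, and there is no ∂_4, so H_3 ≅ Z.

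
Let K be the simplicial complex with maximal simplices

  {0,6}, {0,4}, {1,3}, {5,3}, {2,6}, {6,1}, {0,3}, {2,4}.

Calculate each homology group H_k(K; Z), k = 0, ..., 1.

H_0 = Z,  H_1 = Z^2.

Take the total order 0 < 1 < 2 < 3 < 4 < 5 < 6 on the vertex set. Then K (dimension 1) consists of the simplices:

  0-simplices (7): [0], [1], [2], [3], [4], [5], [6]
  1-simplices (8): [0,3], [0,4], [0,6], [1,3], [1,6], [2,4], [2,6], [3,5]

so the chain groups are C_0 ≅ Z^7, C_1 ≅ Z^8.

∂_1: C_1 → C_0 is given by ∂[p,q] = [q] − [p].
As a 7×8 matrix over Z this has rank 6, with invariant factors (1,1,1,1,1,1).

Now H_k = ker ∂_k / im ∂_{k+1}, so:

  H_0: rank C_0 − rank ∂_1 = 7 − 6 = 1, and the invariant factors of ∂_1 are all 1, so H_0 = Z.
  H_1: rank ker ∂_1 − rank ∂_2 = (8 − 6) − 0 = 2, and there is no ∂_2, so H_1 = Z^2.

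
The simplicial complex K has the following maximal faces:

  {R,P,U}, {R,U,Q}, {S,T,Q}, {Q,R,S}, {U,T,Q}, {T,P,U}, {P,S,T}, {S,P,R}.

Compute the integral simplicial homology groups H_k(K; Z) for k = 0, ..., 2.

H_0 ≅ Z,  H_1 = 0,  H_2 ≅ Z.

Order the vertices as P < Q < R < S < T < U. Listing each simplex with vertices in this order, K has dimension 2 with simplices:

  0-simplices (6): P, Q, R, S, T, U
  1-simplices (12): PR, PS, PT, PU, QR, QS, QT, QU, RS, RU, ST, TU
  2-simplices (8): PRS, PRU, PST, PTU, QRS, QRU, QST, QTU

so the chain groups are C_0 ≅ Z^6, C_1 ≅ Z^12, C_2 ≅ Z^8.

The boundary map ∂_1: C_1 → C_0 maps an edge to its endpoints' difference, ∂[p,q] = q − p. For instance
  ∂PT = T − P.
As a 6×12 matrix over Z this has rank 5, with invariant factors (1,1,1,1,1).

Boundary ∂_2: C_2 → C_1 sends each 2-simplex [p,q,r] to [q,r] − [p,r] + [p,q]. For instance
  ∂QRU = RU − QU + QR,
  ∂QRS = RS − QS + QR.
The 12×8 boundary matrix has rank 7 and Smith normal form diag(1,1,1,1,1,1,1).

Computing H_k = (kernel of ∂_k) / (image of ∂_{k+1}):

  H_0: rank C_0 − rank ∂_1 = 6 − 5 = 1, and the invariant factors of ∂_1 are all 1, so H_0 ≅ Z.
  H_1: rank ker ∂_1 − rank ∂_2 = (12 − 5) − 7 = 0, and the invariant factors of ∂_2 are all 1, so H_1 ≅ 0.
  H_2: rank ker ∂_2 − rank ∂_3 = (8 − 7) − 0 = 1, and there is no ∂_3, so H_2 ≅ Z.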